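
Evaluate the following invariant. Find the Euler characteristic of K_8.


K_8: V = 8, E = C(8,2) = 28.
chi = V - E = 8 - 28 = -20

-20


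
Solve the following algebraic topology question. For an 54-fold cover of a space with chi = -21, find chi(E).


For a finite covering: chi(E) = (number of sheets) * chi(B).
chi(E) = 54 * (-21) = -1134

-1134


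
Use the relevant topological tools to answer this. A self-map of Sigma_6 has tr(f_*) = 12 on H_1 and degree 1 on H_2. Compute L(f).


L(f) = tr(f_0*) - tr(f_1*) + tr(f_2*).
= 1 - (12) + (1)
= -10

-10


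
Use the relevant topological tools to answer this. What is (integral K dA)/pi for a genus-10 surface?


Gauss-Bonnet: integral K dA = 2*pi*chi(M).
chi(Sigma_10) = 2 - 2*10 = -18.
(integral K dA)/pi = 2*chi = 2*(-18) = -36

-36


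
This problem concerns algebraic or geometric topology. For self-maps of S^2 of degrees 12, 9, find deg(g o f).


Degree is multiplicative under composition: deg(g o f) = deg(g) * deg(f).
= 9 * 12 = 108

108


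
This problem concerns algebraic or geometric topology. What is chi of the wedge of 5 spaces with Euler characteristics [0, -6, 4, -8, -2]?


chi(A v B) = chi(A) + chi(B) - 1 (one point identified).
For 5 spaces: chi = (sum chi_i) - (5 - 1).
sum = -12; chi = -12 - 4 = -16

-16


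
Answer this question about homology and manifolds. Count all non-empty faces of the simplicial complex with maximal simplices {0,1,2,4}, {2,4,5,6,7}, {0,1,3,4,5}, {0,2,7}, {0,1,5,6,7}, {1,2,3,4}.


Each maximal simplex on m vertices has 2^m - 1 nonempty faces.
Take the union (dedupe shared faces).
Total distinct faces = 88

88


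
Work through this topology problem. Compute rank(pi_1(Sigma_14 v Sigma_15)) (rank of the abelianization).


For a wedge: H_1(A v B) = H_1(A) + H_1(B).
b_1(Sigma_14) = 28, b_1(Sigma_15) = 30.
b_1 = 28 + 30 = 58

58


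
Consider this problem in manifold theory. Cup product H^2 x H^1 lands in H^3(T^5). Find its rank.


Cup product: H^p x H^q -> H^{p+q}; here p+q = 2+1 = 3.
rank H^k(T^n) = C(n,k).
C(5,3) = 10

10


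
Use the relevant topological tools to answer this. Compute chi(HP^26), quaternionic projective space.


HP^26 has one cell in each dimension 0, 4, ..., 4*26 (26+1 cells, all even-dim).
chi = 26 + 1 = 27

27


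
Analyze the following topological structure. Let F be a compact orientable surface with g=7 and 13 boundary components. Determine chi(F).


For a compact orientable surface with genus g and b boundary components: chi = 2 - 2g - b.
chi = 2 - 2*7 - 13 = 2 - 14 - 13 = -25

-25


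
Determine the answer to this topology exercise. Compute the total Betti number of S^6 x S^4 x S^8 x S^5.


Total Betti number is multiplicative under products.
Each S^d (d>=1) has total Betti number 2.
There are 4 sphere factors.
Total = 2^4 = 16

16


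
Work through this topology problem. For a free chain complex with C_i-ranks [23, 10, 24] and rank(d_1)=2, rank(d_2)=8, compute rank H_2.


rank H_k = rank(ker d_k) - rank(im d_{k+1}).
rank(ker d_2) = rank(C_2) - rank(d_2) = 24 - 8 = 16.
rank(im d_{2+1}) = 0.
rank H_2 = 16 - 0 = 16

16


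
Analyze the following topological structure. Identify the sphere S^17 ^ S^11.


S^m ^ S^n = S^{m+n}.
k = 17 + 11 = 28

28


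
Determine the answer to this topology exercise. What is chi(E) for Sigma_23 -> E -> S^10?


chi(S^10) = 2 (n even), chi(Sigma_23) = 2 - 2*23 = -44.
chi(E) = 2 * (-44) = -88

-88


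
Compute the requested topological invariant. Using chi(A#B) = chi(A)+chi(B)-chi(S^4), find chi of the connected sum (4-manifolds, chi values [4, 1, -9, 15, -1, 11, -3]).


For n-manifolds: chi(A#B) = chi(A) + chi(B) - chi(S^4).
chi(S^4) = 1 + (-1)^4 = 2.
chi(#) = (sum chi_i) - (7-1)*chi(S^4) = 18 - 6*2 = 6

6


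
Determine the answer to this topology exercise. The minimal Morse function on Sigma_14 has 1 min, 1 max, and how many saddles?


A perfect Morse function has m_k = b_k.
For Sigma_14: b_0=1, b_1=2g=28, b_2=1.
Saddles m_1 = 2g = 28

28


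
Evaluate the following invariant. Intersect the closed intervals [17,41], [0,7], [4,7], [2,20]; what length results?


Intersection = [max(a_i), min(b_i)] = [17, 7].
Since 17 > 7, the intersection is empty.
Length = 0

0


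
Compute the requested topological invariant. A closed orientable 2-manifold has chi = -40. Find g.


chi = 2 - 2g for closed orientable surfaces.
-40 = 2 - 2g
2g = 2 - (-40) = 42
g = 21

21


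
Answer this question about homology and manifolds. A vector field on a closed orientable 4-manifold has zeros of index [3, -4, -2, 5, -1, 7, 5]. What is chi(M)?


Poincare-Hopf: chi(M) = sum of indices of zeros.
chi = (3) + (-4) + (-2) + (5) + (-1) + (7) + (5) = 13

13


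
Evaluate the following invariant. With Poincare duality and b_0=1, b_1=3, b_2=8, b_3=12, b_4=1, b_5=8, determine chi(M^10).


By Poincare duality b_k = b_{10-k}, so full Betti numbers: b_0=1, b_1=3, b_2=8, b_3=12, b_4=1, b_5=8, b_6=1, b_7=12, b_8=8, b_9=3, b_10=1.
chi = sum (-1)^k b_k = -18

-18


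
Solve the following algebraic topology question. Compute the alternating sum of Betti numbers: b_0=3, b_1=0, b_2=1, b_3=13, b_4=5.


chi = sum_k (-1)^k b_k.
= (3) + (0) + (1) + (-13) + (5)
= -4

-4


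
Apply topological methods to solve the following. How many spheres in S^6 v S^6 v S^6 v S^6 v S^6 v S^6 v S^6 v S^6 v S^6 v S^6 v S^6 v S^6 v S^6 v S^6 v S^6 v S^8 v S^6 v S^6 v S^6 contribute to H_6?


For a wedge of spheres, H_k (k>0) is free on one generator per sphere of dimension k.
Spheres of dimension 6: count = 18.
b_6 = 18

18


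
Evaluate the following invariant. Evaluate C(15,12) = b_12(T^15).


By the Kunneth formula, b_k(T^n) = C(n,k).
b_12(T^15) = C(15,12).
C(15,12) = 15!/(12!*3!) = 455

455


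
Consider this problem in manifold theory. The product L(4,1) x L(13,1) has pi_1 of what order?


pi_1(X x Y) = pi_1(X) x pi_1(Y).
pi_1(L(4,1)) = Z/4, pi_1(L(13,1)) = Z/13.
|Z/4 x Z/13| = 4 * 13 = 52

52


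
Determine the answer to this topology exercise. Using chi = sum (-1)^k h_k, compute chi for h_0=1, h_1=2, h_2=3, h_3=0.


Handles of index k contribute (-1)^k to chi (same as CW cells).
chi = (1) + (-2) + (3) + (0) = 2

2


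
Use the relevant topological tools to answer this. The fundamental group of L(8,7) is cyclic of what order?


pi_1(L(p,q)) = Z/pZ for any q coprime to p.
|pi_1(L(8,7))| = 8

8


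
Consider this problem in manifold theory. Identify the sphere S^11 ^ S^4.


S^m ^ S^n = S^{m+n}.
k = 11 + 4 = 15

15


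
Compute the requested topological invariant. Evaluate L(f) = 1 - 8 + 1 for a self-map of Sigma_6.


L(f) = tr(f_0*) - tr(f_1*) + tr(f_2*).
= 1 - (8) + (1)
= -6

-6


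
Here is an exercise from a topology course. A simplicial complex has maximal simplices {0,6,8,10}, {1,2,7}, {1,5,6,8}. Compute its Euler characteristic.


Enumerate all faces; f-vector: f_0=8, f_1=14, f_2=9, f_3=2.
chi = sum (-1)^k f_k = 1

1


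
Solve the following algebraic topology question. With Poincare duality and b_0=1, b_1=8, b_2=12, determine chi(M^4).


By Poincare duality b_k = b_{4-k}, so full Betti numbers: b_0=1, b_1=8, b_2=12, b_3=8, b_4=1.
chi = sum (-1)^k b_k = -2

-2


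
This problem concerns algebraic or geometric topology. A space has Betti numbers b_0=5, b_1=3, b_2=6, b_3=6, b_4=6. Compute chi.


chi = sum_k (-1)^k b_k.
= (5) + (-3) + (6) + (-6) + (6)
= 8

8


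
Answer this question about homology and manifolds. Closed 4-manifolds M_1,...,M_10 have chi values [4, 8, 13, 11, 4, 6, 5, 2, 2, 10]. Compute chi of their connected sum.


For n-manifolds: chi(A#B) = chi(A) + chi(B) - chi(S^4).
chi(S^4) = 1 + (-1)^4 = 2.
chi(#) = (sum chi_i) - (10-1)*chi(S^4) = 65 - 9*2 = 47

47


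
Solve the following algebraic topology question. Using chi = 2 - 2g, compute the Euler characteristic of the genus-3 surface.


For a closed orientable surface of genus g: chi = 2 - 2g.
Here g = 3.
chi = 2 - 2*3 = 2 - 6 = -4

-4


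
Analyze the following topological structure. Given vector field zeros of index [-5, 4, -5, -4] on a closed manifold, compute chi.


Poincare-Hopf: chi(M) = sum of indices of zeros.
chi = (-5) + (4) + (-5) + (-4) = -10

-10


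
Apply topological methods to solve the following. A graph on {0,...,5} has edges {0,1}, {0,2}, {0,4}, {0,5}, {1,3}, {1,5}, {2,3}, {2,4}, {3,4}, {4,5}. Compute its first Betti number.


b_1 = E - V + (number of components).
E = 10, V = 6, components = 1.
b_1 = 10 - 6 + 1 = 5

5


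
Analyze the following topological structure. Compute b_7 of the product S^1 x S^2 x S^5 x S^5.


Each S^d has Poincare polynomial 1 + t^d.
The product S^1 x S^2 x S^5 x S^5 has Poincare polynomial prod(1+t^d_i).
Expanding: b_0=1, b_1=1, b_2=1, b_3=1, b_5=2, b_6=2, b_7=2, b_8=2, b_10=1, b_11=1, b_12=1, b_13=1.
b_7 = 2

2


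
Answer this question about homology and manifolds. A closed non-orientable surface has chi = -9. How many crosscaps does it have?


chi = 2 - k for closed non-orientable surfaces with k crosscaps.
-9 = 2 - k
k = 2 - (-9) = 11

11


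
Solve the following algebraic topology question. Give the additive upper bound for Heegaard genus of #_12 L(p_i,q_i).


Heegaard genus satisfies g(A#B) <= g(A) + g(B).
Each lens space has g = 1.
Upper bound: 12 * 1 = 12

12


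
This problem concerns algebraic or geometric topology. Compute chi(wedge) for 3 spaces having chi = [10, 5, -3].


chi(A v B) = chi(A) + chi(B) - 1 (one point identified).
For 3 spaces: chi = (sum chi_i) - (3 - 1).
sum = 12; chi = 12 - 2 = 10

10


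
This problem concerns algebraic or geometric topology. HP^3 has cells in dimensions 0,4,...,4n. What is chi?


HP^3 has one cell in each dimension 0, 4, ..., 4*3 (3+1 cells, all even-dim).
chi = 3 + 1 = 4

4


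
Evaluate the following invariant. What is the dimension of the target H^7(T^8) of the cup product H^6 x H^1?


Cup product: H^p x H^q -> H^{p+q}; here p+q = 6+1 = 7.
rank H^k(T^n) = C(n,k).
C(8,7) = 8

8


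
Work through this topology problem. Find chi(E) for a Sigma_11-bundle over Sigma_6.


For a fiber bundle F -> E -> B (with CW structure): chi(E) = chi(B) * chi(F).
chi(Sigma_6) = -10, chi(Sigma_11) = -20.
chi(E) = (-10) * (-20) = 200

200


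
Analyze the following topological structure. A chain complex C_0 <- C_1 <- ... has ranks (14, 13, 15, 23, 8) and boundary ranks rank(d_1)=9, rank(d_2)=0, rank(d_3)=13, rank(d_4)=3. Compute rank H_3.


rank H_k = rank(ker d_k) - rank(im d_{k+1}).
rank(ker d_3) = rank(C_3) - rank(d_3) = 23 - 13 = 10.
rank(im d_{3+1}) = 3.
rank H_3 = 10 - 3 = 7

7


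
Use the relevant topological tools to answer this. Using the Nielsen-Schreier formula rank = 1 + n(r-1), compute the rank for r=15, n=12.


Nielsen-Schreier: an index-n subgroup of F_r is free of rank 1 + n(r-1).
Equivalently: chi(cover) = n*chi(base); chi(vee_r S^1) = 1 - 15 = -14.
chi(E) = 12*(-14) = -168; rank = 1 - chi(E) = 1 - (-168) = 169.
rank = 1 + 12*(15-1) = 1 + 168 = 169

169


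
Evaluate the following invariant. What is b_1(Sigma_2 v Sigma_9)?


For a wedge: H_1(A v B) = H_1(A) + H_1(B).
b_1(Sigma_2) = 4, b_1(Sigma_9) = 18.
b_1 = 4 + 18 = 22

22


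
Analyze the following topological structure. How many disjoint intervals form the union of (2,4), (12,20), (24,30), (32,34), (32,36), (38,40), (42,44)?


Sort and merge overlapping open intervals.
Merged: (2,4), (12,20), (24,30), (32,36), (38,40), (42,44).
Number of components = 6

6


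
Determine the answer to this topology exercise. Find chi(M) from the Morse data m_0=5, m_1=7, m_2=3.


Morse theory: chi(M) = sum_k (-1)^k m_k where m_k = #(index-k critical points).
= (5) + (-7) + (3) = 1

1


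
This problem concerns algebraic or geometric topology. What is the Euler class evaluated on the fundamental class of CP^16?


For any closed oriented manifold, <e(TM),[M]> = chi(M).
chi(CP^16) = 16+1 = 17

17


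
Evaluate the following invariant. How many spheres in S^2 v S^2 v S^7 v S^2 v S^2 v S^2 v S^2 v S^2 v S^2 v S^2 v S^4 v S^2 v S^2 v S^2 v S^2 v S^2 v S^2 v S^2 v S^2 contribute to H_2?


For a wedge of spheres, H_k (k>0) is free on one generator per sphere of dimension k.
Spheres of dimension 2: count = 17.
b_2 = 17

17


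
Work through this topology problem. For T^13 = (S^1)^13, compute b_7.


By the Kunneth formula, b_k(T^n) = C(n,k).
b_7(T^13) = C(13,7).
C(13,7) = 13!/(7!*6!) = 1716

1716


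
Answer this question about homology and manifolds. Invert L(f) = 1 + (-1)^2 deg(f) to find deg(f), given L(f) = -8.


L(f) = 1 + (-1)^2 deg(f) on S^2.
-8 = 1 + (-1)^2 * deg(f)
(-1)^2 * deg(f) = -9
deg(f) = -9

-9


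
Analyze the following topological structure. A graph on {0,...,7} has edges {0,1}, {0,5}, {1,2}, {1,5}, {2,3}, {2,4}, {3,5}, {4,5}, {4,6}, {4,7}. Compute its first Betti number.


b_1 = E - V + (number of components).
E = 10, V = 8, components = 1.
b_1 = 10 - 8 + 1 = 3

3


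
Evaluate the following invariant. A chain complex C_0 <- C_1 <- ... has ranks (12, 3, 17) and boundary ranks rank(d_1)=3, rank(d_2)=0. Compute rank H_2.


rank H_k = rank(ker d_k) - rank(im d_{k+1}).
rank(ker d_2) = rank(C_2) - rank(d_2) = 17 - 0 = 17.
rank(im d_{2+1}) = 0.
rank H_2 = 17 - 0 = 17

17


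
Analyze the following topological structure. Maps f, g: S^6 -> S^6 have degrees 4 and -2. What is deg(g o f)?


Degree is multiplicative under composition: deg(g o f) = deg(g) * deg(f).
= -2 * 4 = -8

-8


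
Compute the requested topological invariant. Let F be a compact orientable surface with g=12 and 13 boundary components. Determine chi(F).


For a compact orientable surface with genus g and b boundary components: chi = 2 - 2g - b.
chi = 2 - 2*12 - 13 = 2 - 24 - 13 = -35

-35


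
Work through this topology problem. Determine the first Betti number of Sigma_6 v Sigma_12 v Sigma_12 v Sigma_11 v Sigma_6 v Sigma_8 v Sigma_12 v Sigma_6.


For a wedge X v Y: reduced H_k(X v Y) = H_k(X) + H_k(Y).
Each Sigma_g contributes b_1 = 2g.
b_1 = 12 + 24 + 24 + 22 + 12 + 16 + 24 + 12 = 146

146


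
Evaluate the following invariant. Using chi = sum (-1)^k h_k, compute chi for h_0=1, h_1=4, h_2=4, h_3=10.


Handles of index k contribute (-1)^k to chi (same as CW cells).
chi = (1) + (-4) + (4) + (-10) = -9

-9


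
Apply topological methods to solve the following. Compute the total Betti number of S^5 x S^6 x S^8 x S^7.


Total Betti number is multiplicative under products.
Each S^d (d>=1) has total Betti number 2.
There are 4 sphere factors.
Total = 2^4 = 16

16


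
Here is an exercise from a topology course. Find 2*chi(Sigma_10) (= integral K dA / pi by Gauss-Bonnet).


Gauss-Bonnet: integral K dA = 2*pi*chi(M).
chi(Sigma_10) = 2 - 2*10 = -18.
(integral K dA)/pi = 2*chi = 2*(-18) = -36

-36


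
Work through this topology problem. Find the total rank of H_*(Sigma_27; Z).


For Sigma_27: b_0 = 1, b_1 = 2g = 54, b_2 = 1.
Total = 1 + 54 + 1 = 56

56


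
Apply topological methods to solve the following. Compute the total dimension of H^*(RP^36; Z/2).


H^k(RP^36; Z/2) = Z/2 for each 0 <= k <= 36.
Total dimension = 36 + 1 = 37

37


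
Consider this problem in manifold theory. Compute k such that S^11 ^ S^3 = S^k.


S^m ^ S^n = S^{m+n}.
k = 11 + 3 = 14

14


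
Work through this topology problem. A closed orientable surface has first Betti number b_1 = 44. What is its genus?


For a closed orientable surface: b_1 = 2g.
44 = 2g
g = 44 / 2 = 22

22


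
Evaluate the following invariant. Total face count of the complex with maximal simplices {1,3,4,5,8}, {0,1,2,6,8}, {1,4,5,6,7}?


Each maximal simplex on m vertices has 2^m - 1 nonempty faces.
Take the union (dedupe shared faces).
Total distinct faces = 81

81


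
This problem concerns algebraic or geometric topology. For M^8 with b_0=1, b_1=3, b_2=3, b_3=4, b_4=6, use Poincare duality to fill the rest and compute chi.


By Poincare duality b_k = b_{8-k}, so full Betti numbers: b_0=1, b_1=3, b_2=3, b_3=4, b_4=6, b_5=4, b_6=3, b_7=3, b_8=1.
chi = sum (-1)^k b_k = 0

0


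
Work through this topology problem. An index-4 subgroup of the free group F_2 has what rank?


Nielsen-Schreier: an index-n subgroup of F_r is free of rank 1 + n(r-1).
Equivalently: chi(cover) = n*chi(base); chi(vee_r S^1) = 1 - 2 = -1.
chi(E) = 4*(-1) = -4; rank = 1 - chi(E) = 1 - (-4) = 5.
rank = 1 + 4*(2-1) = 1 + 4 = 5

5


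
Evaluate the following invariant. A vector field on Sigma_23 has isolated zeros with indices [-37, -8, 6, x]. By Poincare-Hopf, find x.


Poincare-Hopf: sum of indices = chi(M).
chi(Sigma_23) = 2 - 2*23 = -44.
Sum of known indices = -39.
x = chi - (sum known) = -44 - (-39) = -5

-5


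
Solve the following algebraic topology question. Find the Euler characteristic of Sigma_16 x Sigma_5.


chi(Sigma_16) = 2 - 2*16 = -30
chi(Sigma_5) = 2 - 2*5 = -8
chi(product) = (-30) * (-8) = 240

240


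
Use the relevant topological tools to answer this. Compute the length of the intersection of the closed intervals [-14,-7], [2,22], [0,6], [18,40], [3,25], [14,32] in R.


Intersection = [max(a_i), min(b_i)] = [18, -7].
Since 18 > -7, the intersection is empty.
Length = 0

0


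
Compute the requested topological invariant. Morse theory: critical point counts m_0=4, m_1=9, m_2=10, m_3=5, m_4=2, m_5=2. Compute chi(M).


Morse theory: chi(M) = sum_k (-1)^k m_k where m_k = #(index-k critical points).
= (4) + (-9) + (10) + (-5) + (2) + (-2) = 0

0


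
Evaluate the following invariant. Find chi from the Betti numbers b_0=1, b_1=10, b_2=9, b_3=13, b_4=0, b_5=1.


chi = sum_k (-1)^k b_k.
= (1) + (-10) + (9) + (-13) + (0) + (-1)
= -14

-14


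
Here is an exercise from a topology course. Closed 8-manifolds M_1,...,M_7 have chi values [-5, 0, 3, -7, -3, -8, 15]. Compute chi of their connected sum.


For n-manifolds: chi(A#B) = chi(A) + chi(B) - chi(S^8).
chi(S^8) = 1 + (-1)^8 = 2.
chi(#) = (sum chi_i) - (7-1)*chi(S^8) = -5 - 6*2 = -17

-17


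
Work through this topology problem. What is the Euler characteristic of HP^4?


HP^4 has one cell in each dimension 0, 4, ..., 4*4 (4+1 cells, all even-dim).
chi = 4 + 1 = 5

5


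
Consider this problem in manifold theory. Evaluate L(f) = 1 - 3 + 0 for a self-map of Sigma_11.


L(f) = tr(f_0*) - tr(f_1*) + tr(f_2*).
= 1 - (3) + (0)
= -2

-2


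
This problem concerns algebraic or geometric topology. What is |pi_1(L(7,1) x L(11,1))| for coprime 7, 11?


pi_1(X x Y) = pi_1(X) x pi_1(Y).
pi_1(L(7,1)) = Z/7, pi_1(L(11,1)) = Z/11.
|Z/7 x Z/11| = 7 * 11 = 77

77


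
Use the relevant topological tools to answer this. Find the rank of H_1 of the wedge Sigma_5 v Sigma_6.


For a wedge: H_1(A v B) = H_1(A) + H_1(B).
b_1(Sigma_5) = 10, b_1(Sigma_6) = 12.
b_1 = 10 + 12 = 22

22


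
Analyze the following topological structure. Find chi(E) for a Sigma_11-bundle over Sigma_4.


For a fiber bundle F -> E -> B (with CW structure): chi(E) = chi(B) * chi(F).
chi(Sigma_4) = -6, chi(Sigma_11) = -20.
chi(E) = (-6) * (-20) = 120

120


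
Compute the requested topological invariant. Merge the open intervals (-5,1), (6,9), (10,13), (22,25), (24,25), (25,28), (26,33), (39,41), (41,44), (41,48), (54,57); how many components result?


Sort and merge overlapping open intervals.
Merged: (-5,1), (6,9), (10,13), (22,25), (25,33), (39,41), (41,48), (54,57).
Number of components = 8

8


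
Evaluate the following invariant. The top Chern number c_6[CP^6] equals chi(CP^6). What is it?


For any closed oriented manifold, <e(TM),[M]> = chi(M).
chi(CP^6) = 6+1 = 7

7


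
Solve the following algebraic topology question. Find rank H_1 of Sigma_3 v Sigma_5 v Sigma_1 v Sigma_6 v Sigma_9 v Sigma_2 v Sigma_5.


For a wedge X v Y: reduced H_k(X v Y) = H_k(X) + H_k(Y).
Each Sigma_g contributes b_1 = 2g.
b_1 = 6 + 10 + 2 + 12 + 18 + 4 + 10 = 62

62


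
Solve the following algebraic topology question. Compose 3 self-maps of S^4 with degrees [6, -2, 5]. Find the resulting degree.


Degree is multiplicative: deg(composition) = product of degrees.
= (6) * (-2) * (5) = -60

-60


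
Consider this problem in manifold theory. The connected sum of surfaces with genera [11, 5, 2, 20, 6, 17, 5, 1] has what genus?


Genus is additive under connected sum of orientable surfaces.
g = 11 + 5 + 2 + 20 + 6 + 17 + 5 + 1 = 67

67


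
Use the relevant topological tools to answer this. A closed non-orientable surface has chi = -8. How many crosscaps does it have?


chi = 2 - k for closed non-orientable surfaces with k crosscaps.
-8 = 2 - k
k = 2 - (-8) = 10

10


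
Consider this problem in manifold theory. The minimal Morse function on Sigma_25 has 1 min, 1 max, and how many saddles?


A perfect Morse function has m_k = b_k.
For Sigma_25: b_0=1, b_1=2g=50, b_2=1.
Saddles m_1 = 2g = 50

50


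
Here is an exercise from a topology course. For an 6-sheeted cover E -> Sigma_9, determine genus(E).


For an n-sheeted cover: chi(E) = n * chi(B).
chi(Sigma_9) = 2 - 2*9 = -16.
chi(E) = 6 * (-16) = -96.
genus(E) = (2 - chi(E))/2 = (2 - (-96))/2 = 98/2 = 49

49


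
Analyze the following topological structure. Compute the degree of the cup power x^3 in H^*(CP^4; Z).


|x| = 2 in H^*(CP^n).
|x^3| = 3 * |x| = 3 * 2 = 6

6


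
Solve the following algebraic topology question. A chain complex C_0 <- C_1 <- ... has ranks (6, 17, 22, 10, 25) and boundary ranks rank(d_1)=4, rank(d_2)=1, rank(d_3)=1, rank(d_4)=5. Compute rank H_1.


rank H_k = rank(ker d_k) - rank(im d_{k+1}).
rank(ker d_1) = rank(C_1) - rank(d_1) = 17 - 4 = 13.
rank(im d_{1+1}) = 1.
rank H_1 = 13 - 1 = 12

12


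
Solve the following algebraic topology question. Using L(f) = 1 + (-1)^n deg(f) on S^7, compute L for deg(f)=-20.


On S^7: L(f) = tr(f_0*) + (-1)^7 tr(f_7*) = 1 + (-1)^7 * deg(f).
L(f) = 1 + (-1)^7 * -20 = 1 + 20 = 21

21


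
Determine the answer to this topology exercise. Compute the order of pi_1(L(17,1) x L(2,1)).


pi_1(X x Y) = pi_1(X) x pi_1(Y).
pi_1(L(17,1)) = Z/17, pi_1(L(2,1)) = Z/2.
|Z/17 x Z/2| = 17 * 2 = 34

34


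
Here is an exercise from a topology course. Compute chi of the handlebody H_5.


A genus-g handlebody deformation retracts to a wedge of g circles.
chi(vee_g S^1) = 1 - g.
chi(H_5) = 1 - 5 = -4

-4


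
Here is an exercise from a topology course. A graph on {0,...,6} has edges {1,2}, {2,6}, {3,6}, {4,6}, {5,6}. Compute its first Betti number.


b_1 = E - V + (number of components).
E = 5, V = 7, components = 2.
b_1 = 5 - 7 + 2 = 0

0


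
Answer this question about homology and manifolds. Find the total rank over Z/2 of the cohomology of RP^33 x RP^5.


dim H^*(RP^n; Z/2) = n+1 (one Z/2 in each degree 0..n).
Total Betti number is multiplicative.
Total = (33+1) * (5+1) = 34 * 6 = 204

204


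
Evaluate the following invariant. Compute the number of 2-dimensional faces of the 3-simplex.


Delta^3 has 3+1 vertices. A 2-face is a choice of 2+1 vertices.
f_2 = C(3+1, 2+1) = C(4,3) = 4

4


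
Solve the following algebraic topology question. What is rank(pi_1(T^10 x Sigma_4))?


pi_1(A x B) = pi_1(A) x pi_1(B); rank of abelianization = b_1.
b_1(T^10) = 10, b_1(Sigma_4) = 2*4 = 8.
b_1(product) = 10 + 8 = 18

18


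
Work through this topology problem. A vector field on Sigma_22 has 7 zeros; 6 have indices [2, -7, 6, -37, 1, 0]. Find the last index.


Poincare-Hopf: sum of indices = chi(M).
chi(Sigma_22) = 2 - 2*22 = -42.
Sum of known indices = -35.
x = chi - (sum known) = -42 - (-35) = -7

-7


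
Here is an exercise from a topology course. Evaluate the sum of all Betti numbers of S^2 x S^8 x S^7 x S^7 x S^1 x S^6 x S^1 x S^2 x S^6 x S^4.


Total Betti number is multiplicative under products.
Each S^d (d>=1) has total Betti number 2.
There are 10 sphere factors.
Total = 2^10 = 1024

1024


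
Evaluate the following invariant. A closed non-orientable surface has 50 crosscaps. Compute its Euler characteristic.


For a non-orientable closed surface with k crosscaps: chi = 2 - k.
Here k = 50.
chi = 2 - 50 = -48

-48


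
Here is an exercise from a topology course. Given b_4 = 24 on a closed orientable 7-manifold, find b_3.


Poincare duality for closed orientable n-manifolds: b_k = b_{n-k}.
Here n = 7, so b_3 = b_4 = 24

24


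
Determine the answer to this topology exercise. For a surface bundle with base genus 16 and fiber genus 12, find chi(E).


For a fiber bundle F -> E -> B (with CW structure): chi(E) = chi(B) * chi(F).
chi(Sigma_16) = -30, chi(Sigma_12) = -22.
chi(E) = (-30) * (-22) = 660

660


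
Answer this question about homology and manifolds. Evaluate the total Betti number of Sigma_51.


For Sigma_51: b_0 = 1, b_1 = 2g = 102, b_2 = 1.
Total = 1 + 102 + 1 = 104

104


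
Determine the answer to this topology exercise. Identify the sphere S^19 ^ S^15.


S^m ^ S^n = S^{m+n}.
k = 19 + 15 = 34

34


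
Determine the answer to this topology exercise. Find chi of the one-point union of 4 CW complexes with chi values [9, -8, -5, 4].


chi(A v B) = chi(A) + chi(B) - 1 (one point identified).
For 4 spaces: chi = (sum chi_i) - (4 - 1).
sum = 0; chi = 0 - 3 = -3

-3


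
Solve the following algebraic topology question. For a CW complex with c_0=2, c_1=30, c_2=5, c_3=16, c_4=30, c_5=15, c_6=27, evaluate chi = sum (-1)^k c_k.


chi = sum_k (-1)^k c_k.
= (-1)^0*2 + (-1)^1*30 + (-1)^2*5 + (-1)^3*16 + (-1)^4*30 + (-1)^5*15 + (-1)^6*27
= (2) + (-30) + (5) + (-16) + (30) + (-15) + (27)
= 3

3


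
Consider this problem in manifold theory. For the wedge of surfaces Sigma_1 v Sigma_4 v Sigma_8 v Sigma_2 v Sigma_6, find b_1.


For a wedge X v Y: reduced H_k(X v Y) = H_k(X) + H_k(Y).
Each Sigma_g contributes b_1 = 2g.
b_1 = 2 + 8 + 16 + 4 + 12 = 42

42


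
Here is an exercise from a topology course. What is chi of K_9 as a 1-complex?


K_9: V = 9, E = C(9,2) = 36.
chi = V - E = 9 - 36 = -27

-27


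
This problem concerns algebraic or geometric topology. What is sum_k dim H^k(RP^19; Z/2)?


H^k(RP^19; Z/2) = Z/2 for each 0 <= k <= 19.
Total dimension = 19 + 1 = 20

20


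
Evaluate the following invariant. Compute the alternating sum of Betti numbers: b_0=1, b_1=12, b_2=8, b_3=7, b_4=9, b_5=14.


chi = sum_k (-1)^k b_k.
= (1) + (-12) + (8) + (-7) + (9) + (-14)
= -15

-15


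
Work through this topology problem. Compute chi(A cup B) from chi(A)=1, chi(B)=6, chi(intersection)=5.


chi(A cup B) = chi(A) + chi(B) - chi(A cap B)
= 1 + (6) - (5)
= 2

2


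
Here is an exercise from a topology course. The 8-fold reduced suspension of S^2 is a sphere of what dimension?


Each suspension raises dimension by 1: Sigma S^n = S^{n+1}.
Sigma^8 S^2 = S^{2+8} = S^10

10


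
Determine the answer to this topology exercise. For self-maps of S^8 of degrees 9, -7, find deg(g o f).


Degree is multiplicative under composition: deg(g o f) = deg(g) * deg(f).
= -7 * 9 = -63

-63


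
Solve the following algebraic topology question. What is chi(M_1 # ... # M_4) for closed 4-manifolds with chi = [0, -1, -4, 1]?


For n-manifolds: chi(A#B) = chi(A) + chi(B) - chi(S^4).
chi(S^4) = 1 + (-1)^4 = 2.
chi(#) = (sum chi_i) - (4-1)*chi(S^4) = -4 - 3*2 = -10

-10


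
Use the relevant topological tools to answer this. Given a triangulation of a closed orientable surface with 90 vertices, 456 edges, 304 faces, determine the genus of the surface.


chi = V - E + F = 90 - 456 + 304 = -62
For orientable closed surface: chi = 2 - 2g, so g = (2 - chi)/2.
g = (2 - (-62)) / 2 = 64 / 2 = 32

32


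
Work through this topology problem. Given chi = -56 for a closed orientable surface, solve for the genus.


chi = 2 - 2g for closed orientable surfaces.
-56 = 2 - 2g
2g = 2 - (-56) = 58
g = 29

29


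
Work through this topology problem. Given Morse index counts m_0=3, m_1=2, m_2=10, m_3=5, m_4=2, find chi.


Morse theory: chi(M) = sum_k (-1)^k m_k where m_k = #(index-k critical points).
= (3) + (-2) + (10) + (-5) + (2) = 8

8


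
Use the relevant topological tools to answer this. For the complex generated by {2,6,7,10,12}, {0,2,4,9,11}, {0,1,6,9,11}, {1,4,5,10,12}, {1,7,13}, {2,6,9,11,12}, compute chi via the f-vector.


Enumerate all faces; f-vector: f_0=12, f_1=41, f_2=47, f_3=25, f_4=5.
chi = sum (-1)^k f_k = -2

-2


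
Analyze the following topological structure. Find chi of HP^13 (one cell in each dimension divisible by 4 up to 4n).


HP^13 has one cell in each dimension 0, 4, ..., 4*13 (13+1 cells, all even-dim).
chi = 13 + 1 = 14

14


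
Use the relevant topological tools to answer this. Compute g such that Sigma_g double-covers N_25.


chi(N_25) = 2 - 25 = -23.
Double cover: chi(Sigma_g) = 2 * chi(N_25) = 2*(-23) = -46.
2 - 2g = -46, so g = (2 - (-46))/2 = 48/2 = 24

24


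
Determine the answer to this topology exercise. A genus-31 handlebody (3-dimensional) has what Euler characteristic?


A genus-g handlebody deformation retracts to a wedge of g circles.
chi(vee_g S^1) = 1 - g.
chi(H_31) = 1 - 31 = -30

-30


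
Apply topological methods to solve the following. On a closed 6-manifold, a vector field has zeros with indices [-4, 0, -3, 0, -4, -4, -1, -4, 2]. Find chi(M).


Poincare-Hopf: chi(M) = sum of indices of zeros.
chi = (-4) + (0) + (-3) + (0) + (-4) + (-4) + (-1) + (-4) + (2) = -18

-18


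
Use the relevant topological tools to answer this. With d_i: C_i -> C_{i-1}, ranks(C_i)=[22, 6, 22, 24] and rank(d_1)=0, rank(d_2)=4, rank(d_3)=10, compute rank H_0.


rank H_k = rank(ker d_k) - rank(im d_{k+1}).
rank(ker d_0) = rank(C_0) - rank(d_0) = 22 - 0 = 22.
rank(im d_{0+1}) = 0.
rank H_0 = 22 - 0 = 22

22


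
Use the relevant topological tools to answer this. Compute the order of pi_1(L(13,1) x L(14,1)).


pi_1(X x Y) = pi_1(X) x pi_1(Y).
pi_1(L(13,1)) = Z/13, pi_1(L(14,1)) = Z/14.
|Z/13 x Z/14| = 13 * 14 = 182

182


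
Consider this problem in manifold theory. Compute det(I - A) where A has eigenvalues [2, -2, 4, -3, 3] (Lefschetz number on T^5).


For a torus self-map: L(f) = det(I - A) where A acts on H_1.
L(f) = (1-2) * (1--2) * (1-4) * (1--3) * (1-3) = -1 * 3 * -3 * 4 * -2 = -72

-72


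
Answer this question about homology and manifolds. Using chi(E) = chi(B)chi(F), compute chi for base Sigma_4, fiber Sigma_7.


For a fiber bundle F -> E -> B (with CW structure): chi(E) = chi(B) * chi(F).
chi(Sigma_4) = -6, chi(Sigma_7) = -12.
chi(E) = (-6) * (-12) = 72

72


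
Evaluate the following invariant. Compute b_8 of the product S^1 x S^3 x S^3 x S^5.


Each S^d has Poincare polynomial 1 + t^d.
The product S^1 x S^3 x S^3 x S^5 has Poincare polynomial prod(1+t^d_i).
Expanding: b_0=1, b_1=1, b_3=2, b_4=2, b_5=1, b_6=2, b_7=1, b_8=2, b_9=2, b_11=1, b_12=1.
b_8 = 2

2


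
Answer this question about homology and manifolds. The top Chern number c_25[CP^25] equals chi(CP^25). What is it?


For any closed oriented manifold, <e(TM),[M]> = chi(M).
chi(CP^25) = 25+1 = 26

26


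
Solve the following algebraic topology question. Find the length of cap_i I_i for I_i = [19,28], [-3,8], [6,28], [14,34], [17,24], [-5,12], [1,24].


Intersection = [max(a_i), min(b_i)] = [19, 8].
Since 19 > 8, the intersection is empty.
Length = 0

0


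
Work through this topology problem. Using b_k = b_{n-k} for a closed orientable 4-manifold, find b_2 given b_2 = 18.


Poincare duality for closed orientable n-manifolds: b_k = b_{n-k}.
Here n = 4, so b_2 = b_2 = 18

18


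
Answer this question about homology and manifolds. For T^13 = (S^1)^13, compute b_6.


By the Kunneth formula, b_k(T^n) = C(n,k).
b_6(T^13) = C(13,6).
C(13,6) = 13!/(6!*7!) = 1716

1716


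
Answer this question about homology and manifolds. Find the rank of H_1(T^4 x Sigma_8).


pi_1(A x B) = pi_1(A) x pi_1(B); rank of abelianization = b_1.
b_1(T^4) = 4, b_1(Sigma_8) = 2*8 = 16.
b_1(product) = 4 + 16 = 20

20


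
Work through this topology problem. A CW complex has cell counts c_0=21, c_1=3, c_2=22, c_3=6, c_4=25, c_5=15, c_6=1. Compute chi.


chi = sum_k (-1)^k c_k.
= (-1)^0*21 + (-1)^1*3 + (-1)^2*22 + (-1)^3*6 + (-1)^4*25 + (-1)^5*15 + (-1)^6*1
= (21) + (-3) + (22) + (-6) + (25) + (-15) + (1)
= 45

45


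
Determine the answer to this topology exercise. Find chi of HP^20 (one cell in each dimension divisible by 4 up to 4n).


HP^20 has one cell in each dimension 0, 4, ..., 4*20 (20+1 cells, all even-dim).
chi = 20 + 1 = 21

21


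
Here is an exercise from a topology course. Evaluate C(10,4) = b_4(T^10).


By the Kunneth formula, b_k(T^n) = C(n,k).
b_4(T^10) = C(10,4).
C(10,4) = 10!/(4!*6!) = 210

210


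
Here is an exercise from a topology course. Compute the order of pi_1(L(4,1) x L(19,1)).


pi_1(X x Y) = pi_1(X) x pi_1(Y).
pi_1(L(4,1)) = Z/4, pi_1(L(19,1)) = Z/19.
|Z/4 x Z/19| = 4 * 19 = 76

76


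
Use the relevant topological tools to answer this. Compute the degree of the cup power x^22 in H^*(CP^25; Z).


|x| = 2 in H^*(CP^n).
|x^22| = 22 * |x| = 22 * 2 = 44

44


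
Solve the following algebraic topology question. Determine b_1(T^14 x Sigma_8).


pi_1(A x B) = pi_1(A) x pi_1(B); rank of abelianization = b_1.
b_1(T^14) = 14, b_1(Sigma_8) = 2*8 = 16.
b_1(product) = 14 + 16 = 30

30


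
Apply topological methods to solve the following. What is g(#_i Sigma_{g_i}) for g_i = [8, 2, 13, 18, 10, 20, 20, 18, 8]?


Genus is additive under connected sum of orientable surfaces.
g = 8 + 2 + 13 + 18 + 10 + 20 + 20 + 18 + 8 = 117

117


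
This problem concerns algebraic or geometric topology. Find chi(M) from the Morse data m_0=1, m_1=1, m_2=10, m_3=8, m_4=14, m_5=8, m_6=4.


Morse theory: chi(M) = sum_k (-1)^k m_k where m_k = #(index-k critical points).
= (1) + (-1) + (10) + (-8) + (14) + (-8) + (4) = 12

12


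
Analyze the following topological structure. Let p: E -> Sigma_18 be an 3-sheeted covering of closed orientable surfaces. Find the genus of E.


For an n-sheeted cover: chi(E) = n * chi(B).
chi(Sigma_18) = 2 - 2*18 = -34.
chi(E) = 3 * (-34) = -102.
genus(E) = (2 - chi(E))/2 = (2 - (-102))/2 = 104/2 = 52

52


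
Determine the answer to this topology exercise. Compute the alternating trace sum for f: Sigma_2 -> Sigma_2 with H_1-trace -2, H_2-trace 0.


L(f) = tr(f_0*) - tr(f_1*) + tr(f_2*).
= 1 - (-2) + (0)
= 3

3


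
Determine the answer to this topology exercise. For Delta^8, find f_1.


Delta^8 has 8+1 vertices. A 1-face is a choice of 1+1 vertices.
f_1 = C(8+1, 1+1) = C(9,2) = 36

36


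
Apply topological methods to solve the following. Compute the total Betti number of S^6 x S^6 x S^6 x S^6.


Total Betti number is multiplicative under products.
Each S^d (d>=1) has total Betti number 2.
There are 4 sphere factors.
Total = 2^4 = 16

16


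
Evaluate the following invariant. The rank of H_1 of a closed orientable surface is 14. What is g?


For a closed orientable surface: b_1 = 2g.
14 = 2g
g = 14 / 2 = 7

7


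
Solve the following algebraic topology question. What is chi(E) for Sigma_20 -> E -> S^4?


chi(S^4) = 2 (n even), chi(Sigma_20) = 2 - 2*20 = -38.
chi(E) = 2 * (-38) = -76

-76


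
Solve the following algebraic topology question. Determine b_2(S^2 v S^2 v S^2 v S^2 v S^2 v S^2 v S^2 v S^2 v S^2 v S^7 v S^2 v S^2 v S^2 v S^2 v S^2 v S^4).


For a wedge of spheres, H_k (k>0) is free on one generator per sphere of dimension k.
Spheres of dimension 2: count = 14.
b_2 = 14

14


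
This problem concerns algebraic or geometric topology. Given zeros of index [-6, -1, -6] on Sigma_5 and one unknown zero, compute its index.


Poincare-Hopf: sum of indices = chi(M).
chi(Sigma_5) = 2 - 2*5 = -8.
Sum of known indices = -13.
x = chi - (sum known) = -8 - (-13) = 5

5


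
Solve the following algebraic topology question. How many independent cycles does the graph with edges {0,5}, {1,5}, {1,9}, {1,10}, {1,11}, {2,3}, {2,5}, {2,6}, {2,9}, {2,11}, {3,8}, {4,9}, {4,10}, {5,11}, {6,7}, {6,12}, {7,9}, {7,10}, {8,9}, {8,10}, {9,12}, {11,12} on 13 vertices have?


b_1 = E - V + (number of components).
E = 22, V = 13, components = 1.
b_1 = 22 - 13 + 1 = 10

10


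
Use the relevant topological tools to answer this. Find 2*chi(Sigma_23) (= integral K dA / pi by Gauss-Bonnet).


Gauss-Bonnet: integral K dA = 2*pi*chi(M).
chi(Sigma_23) = 2 - 2*23 = -44.
(integral K dA)/pi = 2*chi = 2*(-44) = -88

-88


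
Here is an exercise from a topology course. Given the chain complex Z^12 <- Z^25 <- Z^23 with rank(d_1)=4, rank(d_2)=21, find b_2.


rank H_k = rank(ker d_k) - rank(im d_{k+1}).
rank(ker d_2) = rank(C_2) - rank(d_2) = 23 - 21 = 2.
rank(im d_{2+1}) = 0.
rank H_2 = 2 - 0 = 2

2


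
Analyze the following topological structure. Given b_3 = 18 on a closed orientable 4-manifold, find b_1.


Poincare duality for closed orientable n-manifolds: b_k = b_{n-k}.
Here n = 4, so b_1 = b_3 = 18

18


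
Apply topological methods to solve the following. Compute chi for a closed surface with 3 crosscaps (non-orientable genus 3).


For a non-orientable closed surface with k crosscaps: chi = 2 - k.
Here k = 3.
chi = 2 - 3 = -1

-1


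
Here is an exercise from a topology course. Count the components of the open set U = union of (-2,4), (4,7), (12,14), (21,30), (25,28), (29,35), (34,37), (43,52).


Sort and merge overlapping open intervals.
Merged: (-2,4), (4,7), (12,14), (21,37), (43,52).
Number of components = 5

5


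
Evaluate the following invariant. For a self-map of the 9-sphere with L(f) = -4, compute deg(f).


L(f) = 1 + (-1)^9 deg(f) on S^9.
-4 = 1 + (-1)^9 * deg(f)
(-1)^9 * deg(f) = -5
deg(f) = 5

5


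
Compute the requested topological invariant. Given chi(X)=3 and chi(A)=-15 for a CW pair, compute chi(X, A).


Relative Euler characteristic: chi(X, A) = chi(X) - chi(A).
= 3 - (-15) = 18

18


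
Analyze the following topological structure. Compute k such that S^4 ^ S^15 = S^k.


S^m ^ S^n = S^{m+n}.
k = 4 + 15 = 19

19


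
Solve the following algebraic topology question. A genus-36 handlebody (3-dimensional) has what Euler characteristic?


A genus-g handlebody deformation retracts to a wedge of g circles.
chi(vee_g S^1) = 1 - g.
chi(H_36) = 1 - 36 = -35

-35


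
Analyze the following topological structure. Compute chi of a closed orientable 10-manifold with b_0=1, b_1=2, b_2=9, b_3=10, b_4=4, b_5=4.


By Poincare duality b_k = b_{10-k}, so full Betti numbers: b_0=1, b_1=2, b_2=9, b_3=10, b_4=4, b_5=4, b_6=4, b_7=10, b_8=9, b_9=2, b_10=1.
chi = sum (-1)^k b_k = 0

0


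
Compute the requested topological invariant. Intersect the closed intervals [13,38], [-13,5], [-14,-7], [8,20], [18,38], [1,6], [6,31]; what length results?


Intersection = [max(a_i), min(b_i)] = [18, -7].
Since 18 > -7, the intersection is empty.
Length = 0

0


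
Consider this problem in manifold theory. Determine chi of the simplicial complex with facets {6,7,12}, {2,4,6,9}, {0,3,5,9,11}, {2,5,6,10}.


Enumerate all faces; f-vector: f_0=11, f_1=24, f_2=19, f_3=7, f_4=1.
chi = sum (-1)^k f_k = 0

0


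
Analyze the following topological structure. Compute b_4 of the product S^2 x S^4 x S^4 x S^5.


Each S^d has Poincare polynomial 1 + t^d.
The product S^2 x S^4 x S^4 x S^5 has Poincare polynomial prod(1+t^d_i).
Expanding: b_0=1, b_2=1, b_4=2, b_5=1, b_6=2, b_7=1, b_8=1, b_9=2, b_10=1, b_11=2, b_13=1, b_15=1.
b_4 = 2

2


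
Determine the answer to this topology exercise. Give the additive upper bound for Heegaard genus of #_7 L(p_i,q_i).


Heegaard genus satisfies g(A#B) <= g(A) + g(B).
Each lens space has g = 1.
Upper bound: 7 * 1 = 7

7


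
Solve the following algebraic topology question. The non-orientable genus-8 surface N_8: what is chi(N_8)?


For a non-orientable closed surface with k crosscaps: chi = 2 - k.
Here k = 8.
chi = 2 - 8 = -6

-6
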